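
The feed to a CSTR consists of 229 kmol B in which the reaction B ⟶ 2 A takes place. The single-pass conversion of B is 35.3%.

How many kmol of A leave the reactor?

162 kmol

B reacted = 0.353 × 229 = 80.84 kmol; ν_B = −1, so ξ = 80.84/1 = 80.84 kmol.
Outlet amounts (n = n₀ + ν ξ):
  B: 229 − 1(80.84) = 148.2
  A: 0 + 2(80.84) = 161.7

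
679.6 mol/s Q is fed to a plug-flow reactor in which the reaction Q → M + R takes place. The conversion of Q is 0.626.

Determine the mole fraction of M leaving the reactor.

Q reacted = 0.626 × 679.6 = 425.4 mol/s; ν_Q = −1, so ξ = 425.4/1 = 425.4 mol/s.
Outlet amounts (n = n₀ + ν ξ):
  Q: 679.6 − 1(425.4) = 254.2
  M: 0 + 1(425.4) = 425.4
  R: 0 + 1(425.4) = 425.4
Total out = 1105 mol/s; y_M = 425.4 / 1105 = 0.385.

0.385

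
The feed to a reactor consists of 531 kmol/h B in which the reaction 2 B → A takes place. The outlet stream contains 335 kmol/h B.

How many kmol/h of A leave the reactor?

98 kmol/h

For B: n = n₀ − 2ξ → 335 = 531 − 2ξ, giving ξ = 98 kmol/h.
Outlet amounts (n = n₀ + ν ξ):
  B: 531 − 2(98) = 335
  A: 0 + 1(98) = 98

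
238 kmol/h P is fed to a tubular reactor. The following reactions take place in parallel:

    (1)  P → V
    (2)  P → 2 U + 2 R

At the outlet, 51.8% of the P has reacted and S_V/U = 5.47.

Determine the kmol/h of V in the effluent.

Conversion of P: P consumed = 0.518 × 238 = 123.3 kmol/h = 1ξ₁ + 1ξ₂.
Selectivity: 1ξ₁ / (2ξ₂) = 5.47 → ξ₁ = 10.94 ξ₂.
Substitute: (1·10.94 + 1) ξ₂ = 123.3 → ξ₂ = 10.33 kmol/h, ξ₁ = 113 kmol/h.
Outlet amounts (n = n₀ + Σ ν·ξ):
  P: 238 − 1(113) − 1(10.33) = 114.7
  V: 0 + 1(113) = 113
  U: 0 + 2(10.33) = 20.65
  R: 0 + 2(10.33) = 20.65

113 kmol/h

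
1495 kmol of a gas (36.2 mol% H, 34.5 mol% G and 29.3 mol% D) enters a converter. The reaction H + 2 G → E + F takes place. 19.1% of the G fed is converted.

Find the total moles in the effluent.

G reacted = 0.191 × 515.8 = 98.51 kmol; ν_G = −2, so ξ = 98.51/2 = 49.26 kmol.
Outlet amounts (n = n₀ + ν ξ):
  H: 541.2 − 1(49.26) = 491.9
  G: 515.8 − 2(49.26) = 417.3
  E: 0 + 1(49.26) = 49.26
  F: 0 + 1(49.26) = 49.26
  D: 438 (inert)
Total out = 491.9 + 417.3 + 49.26 + 49.26 + 438 = 1446 kmol.

1450 kmol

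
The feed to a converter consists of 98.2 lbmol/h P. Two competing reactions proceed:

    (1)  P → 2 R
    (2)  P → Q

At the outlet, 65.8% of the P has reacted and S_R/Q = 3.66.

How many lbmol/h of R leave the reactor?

Conversion of P: P consumed = 0.658 × 98.2 = 64.62 lbmol/h = 1ξ₁ + 1ξ₂.
Selectivity: 2ξ₁ / (1ξ₂) = 3.66 → ξ₁ = 1.83 ξ₂.
Substitute: (1·1.83 + 1) ξ₂ = 64.62 → ξ₂ = 22.83 lbmol/h, ξ₁ = 41.78 lbmol/h.
Outlet amounts (n = n₀ + Σ ν·ξ):
  P: 98.2 − 1(41.78) − 1(22.83) = 33.58
  R: 0 + 2(41.78) = 83.57
  Q: 0 + 1(22.83) = 22.83

83.6 lbmol/h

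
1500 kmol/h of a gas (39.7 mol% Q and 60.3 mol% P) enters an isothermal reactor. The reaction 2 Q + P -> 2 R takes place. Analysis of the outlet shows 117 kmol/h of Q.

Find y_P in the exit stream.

For Q: n = n₀ − 2ξ → 117 = 595.5 − 2ξ, giving ξ = 239.3 kmol/h.
Outlet amounts (n = n₀ + ν ξ):
  Q: 595.5 − 2(239.3) = 117
  P: 904.5 − 1(239.3) = 665.2
  R: 0 + 2(239.3) = 478.5
Total out = 1261 kmol/h; y_P = 665.2 / 1261 = 0.5277.

0.528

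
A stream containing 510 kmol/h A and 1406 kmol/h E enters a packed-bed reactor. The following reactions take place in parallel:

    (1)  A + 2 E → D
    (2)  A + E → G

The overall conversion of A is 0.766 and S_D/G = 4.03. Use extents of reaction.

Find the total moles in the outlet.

1210 kmol/h

Conversion of A: A consumed = 0.766 × 510 = 390.7 kmol/h = 1ξ₁ + 1ξ₂.
Selectivity: 1ξ₁ / (1ξ₂) = 4.03 → ξ₁ = 4.03 ξ₂.
Substitute: (1·4.03 + 1) ξ₂ = 390.7 → ξ₂ = 77.67 kmol/h, ξ₁ = 313 kmol/h.
Outlet amounts (n = n₀ + Σ ν·ξ):
  A: 510 − 1(313) − 1(77.67) = 119.3
  E: 1406 − 2(313) − 1(77.67) = 702.3
  D: 0 + 1(313) = 313
  G: 0 + 1(77.67) = 77.67
Total out = 119.3 + 702.3 + 313 + 77.67 = 1212 kmol/h.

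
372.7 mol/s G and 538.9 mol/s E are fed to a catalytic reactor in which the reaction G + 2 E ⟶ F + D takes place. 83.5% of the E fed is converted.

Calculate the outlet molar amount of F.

E reacted = 0.835 × 538.9 = 450 mol/s; ν_E = −2, so ξ = 450/2 = 225 mol/s.
Outlet amounts (n = n₀ + ν ξ):
  G: 372.7 − 1(225) = 147.7
  E: 538.9 − 2(225) = 88.92
  F: 0 + 1(225) = 225
  D: 0 + 1(225) = 225

225 mol/s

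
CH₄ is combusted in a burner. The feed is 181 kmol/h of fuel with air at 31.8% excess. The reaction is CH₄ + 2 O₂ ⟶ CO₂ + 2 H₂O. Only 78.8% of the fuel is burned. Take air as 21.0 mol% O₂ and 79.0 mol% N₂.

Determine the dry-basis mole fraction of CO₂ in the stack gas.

Stoichiometric O₂ = 2 × 181 = 362 kmol/h; O₂ fed = 362 × 1.318 = 477.1 kmol/h.
N₂ fed = 477.1 × 79/21 = 1795 kmol/h.
Fuel reacted = 0.788 × 181 → ξ = 142.6 kmol/h.
Outlet (n = n₀ + ν ξ):
  CH₄: 181 − 1(142.6) = 38.37
  O₂: 477.1 − 2(142.6) = 191.9
  N₂: 1795 (inert)
  CO₂: 0 + 1(142.6) = 142.6
  H₂O: 0 + 2(142.6) = 285.3
Dry total = 2168 kmol/h; y_CO₂ (dry) = 142.6 / 2168 = 0.0658.

0.0658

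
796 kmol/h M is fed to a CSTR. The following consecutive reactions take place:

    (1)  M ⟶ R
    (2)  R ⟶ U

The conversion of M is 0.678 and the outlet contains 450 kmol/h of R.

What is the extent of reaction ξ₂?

Conversion of M: M consumed = 1ξ₁ = 0.678 × 796 → ξ₁ = 539.7 kmol/h.
R balance: n_R = 0 + 1ξ₁ − 1ξ₂ = 450 → ξ₂ = (1·539.7 − 450)/1 = 89.69 kmol/h.
Outlet amounts (n = n₀ + Σ ν·ξ):
  M: 796 − 1(539.7) = 256.3
  R: 0 + 1(539.7) − 1(89.69) = 450
  U: 0 + 1(89.69) = 89.69

ξ₂ = 89.7 kmol/h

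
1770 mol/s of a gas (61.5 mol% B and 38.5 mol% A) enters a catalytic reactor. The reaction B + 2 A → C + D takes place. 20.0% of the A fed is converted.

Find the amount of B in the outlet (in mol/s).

A reacted = 0.2 × 681.5 = 136.3 mol/s; ν_A = −2, so ξ = 136.3/2 = 68.15 mol/s.
Outlet amounts (n = n₀ + ν ξ):
  B: 1089 − 1(68.15) = 1020
  A: 681.5 − 2(68.15) = 545.2
  C: 0 + 1(68.15) = 68.15
  D: 0 + 1(68.15) = 68.15

1020 mol/s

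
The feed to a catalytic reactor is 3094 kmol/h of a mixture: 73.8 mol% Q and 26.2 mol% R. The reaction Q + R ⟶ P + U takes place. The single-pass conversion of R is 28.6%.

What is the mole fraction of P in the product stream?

0.0749

R reacted = 0.286 × 810.6 = 231.8 kmol/h; ν_R = −1, so ξ = 231.8/1 = 231.8 kmol/h.
Outlet amounts (n = n₀ + ν ξ):
  Q: 2283 − 1(231.8) = 2052
  R: 810.6 − 1(231.8) = 578.8
  P: 0 + 1(231.8) = 231.8
  U: 0 + 1(231.8) = 231.8
Total out = 3094 kmol/h; y_P = 231.8 / 3094 = 0.07493.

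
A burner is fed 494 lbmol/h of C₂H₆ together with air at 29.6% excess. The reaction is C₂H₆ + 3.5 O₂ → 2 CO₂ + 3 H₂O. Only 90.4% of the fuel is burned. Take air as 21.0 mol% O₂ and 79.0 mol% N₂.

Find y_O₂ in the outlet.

Stoichiometric O₂ = 3.5 × 494 = 1729 lbmol/h; O₂ fed = 1729 × 1.296 = 2241 lbmol/h.
N₂ fed = 2241 × 79/21 = 8430 lbmol/h.
Fuel reacted = 0.904 × 494 → ξ = 446.6 lbmol/h.
Outlet (n = n₀ + ν ξ):
  C₂H₆: 494 − 1(446.6) = 47.42
  O₂: 2241 − 3.5(446.6) = 677.8
  N₂: 8430 (inert)
  CO₂: 0 + 2(446.6) = 893.2
  H₂O: 0 + 3(446.6) = 1340
Total out = 11390 lbmol/h; y_O₂ = 677.8 / 11390 = 0.05952.

0.0595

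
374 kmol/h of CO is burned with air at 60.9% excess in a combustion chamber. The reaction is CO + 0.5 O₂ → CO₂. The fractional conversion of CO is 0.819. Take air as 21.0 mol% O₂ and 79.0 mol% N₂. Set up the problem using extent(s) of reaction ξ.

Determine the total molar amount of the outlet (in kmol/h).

Stoichiometric O₂ = 0.5 × 374 = 187 kmol/h; O₂ fed = 187 × 1.609 = 300.9 kmol/h.
N₂ fed = 300.9 × 79/21 = 1132 kmol/h.
Fuel reacted = 0.819 × 374 → ξ = 306.3 kmol/h.
Outlet (n = n₀ + ν ξ):
  CO: 374 − 1(306.3) = 67.69
  O₂: 300.9 − 0.5(306.3) = 147.7
  N₂: 1132 (inert)
  CO₂: 0 + 1(306.3) = 306.3
Total out = 67.69 + 147.7 + 1132 + 306.3 = 1654 kmol/h.

1650 kmol/h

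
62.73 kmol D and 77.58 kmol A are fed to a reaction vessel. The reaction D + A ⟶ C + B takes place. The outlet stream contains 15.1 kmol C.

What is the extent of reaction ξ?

For C: n = n₀ + 1ξ → 15.1 = 0 + 1ξ, giving ξ = 15.1 kmol.
Outlet amounts (n = n₀ + ν ξ):
  D: 62.73 − 1(15.1) = 47.63
  A: 77.58 − 1(15.1) = 62.48
  C: 0 + 1(15.1) = 15.1
  B: 0 + 1(15.1) = 15.1

ξ = 15.1 kmol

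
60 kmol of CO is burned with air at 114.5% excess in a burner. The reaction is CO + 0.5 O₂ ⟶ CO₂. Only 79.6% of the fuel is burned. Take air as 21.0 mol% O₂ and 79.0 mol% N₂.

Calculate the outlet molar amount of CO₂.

Stoichiometric O₂ = 0.5 × 60 = 30 kmol; O₂ fed = 30 × 2.145 = 64.35 kmol.
N₂ fed = 64.35 × 79/21 = 242.1 kmol.
Fuel reacted = 0.796 × 60 → ξ = 47.76 kmol.
Outlet (n = n₀ + ν ξ):
  CO: 60 − 1(47.76) = 12.24
  O₂: 64.35 − 0.5(47.76) = 40.47
  N₂: 242.1 (inert)
  CO₂: 0 + 1(47.76) = 47.76

47.8 kmol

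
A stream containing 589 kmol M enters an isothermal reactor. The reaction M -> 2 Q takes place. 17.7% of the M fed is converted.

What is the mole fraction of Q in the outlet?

0.301

M reacted = 0.177 × 589 = 104.3 kmol; ν_M = −1, so ξ = 104.3/1 = 104.3 kmol.
Outlet amounts (n = n₀ + ν ξ):
  M: 589 − 1(104.3) = 484.7
  Q: 0 + 2(104.3) = 208.5
Total out = 693.3 kmol; y_Q = 208.5 / 693.3 = 0.3008.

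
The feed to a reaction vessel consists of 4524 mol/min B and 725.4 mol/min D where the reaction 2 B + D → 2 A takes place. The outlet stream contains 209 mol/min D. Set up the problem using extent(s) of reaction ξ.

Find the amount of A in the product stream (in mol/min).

1030 mol/min

For D: n = n₀ − 1ξ → 209 = 725.4 − 1ξ, giving ξ = 516.4 mol/min.
Outlet amounts (n = n₀ + ν ξ):
  B: 4524 − 2(516.4) = 3491
  D: 725.4 − 1(516.4) = 209
  A: 0 + 2(516.4) = 1033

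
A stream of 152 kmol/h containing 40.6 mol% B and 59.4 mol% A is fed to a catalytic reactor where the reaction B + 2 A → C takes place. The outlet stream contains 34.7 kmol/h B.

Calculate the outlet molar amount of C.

For B: n = n₀ − 1ξ → 34.7 = 61.71 − 1ξ, giving ξ = 27.01 kmol/h.
Outlet amounts (n = n₀ + ν ξ):
  B: 61.71 − 1(27.01) = 34.7
  A: 90.29 − 2(27.01) = 36.26
  C: 0 + 1(27.01) = 27.01

27 kmol/h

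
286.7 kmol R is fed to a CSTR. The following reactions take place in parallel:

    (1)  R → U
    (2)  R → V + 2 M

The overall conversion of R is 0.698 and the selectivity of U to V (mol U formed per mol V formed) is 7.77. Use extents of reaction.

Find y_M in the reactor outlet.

Conversion of R: R consumed = 0.698 × 286.7 = 200.1 kmol = 1ξ₁ + 1ξ₂.
Selectivity: 1ξ₁ / (1ξ₂) = 7.77 → ξ₁ = 7.77 ξ₂.
Substitute: (1·7.77 + 1) ξ₂ = 200.1 → ξ₂ = 22.82 kmol, ξ₁ = 177.3 kmol.
Outlet amounts (n = n₀ + Σ ν·ξ):
  R: 286.7 − 1(177.3) − 1(22.82) = 86.58
  U: 0 + 1(177.3) = 177.3
  V: 0 + 1(22.82) = 22.82
  M: 0 + 2(22.82) = 45.64
Total out = 332.3 kmol; y_M = 45.64 / 332.3 = 0.1373.

0.137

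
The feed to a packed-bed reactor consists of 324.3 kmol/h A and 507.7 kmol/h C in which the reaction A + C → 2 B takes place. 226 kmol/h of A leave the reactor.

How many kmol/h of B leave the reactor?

For A: n = n₀ − 1ξ → 226 = 324.3 − 1ξ, giving ξ = 98.3 kmol/h.
Outlet amounts (n = n₀ + ν ξ):
  A: 324.3 − 1(98.3) = 226
  C: 507.7 − 1(98.3) = 409.4
  B: 0 + 2(98.3) = 196.6

197 kmol/h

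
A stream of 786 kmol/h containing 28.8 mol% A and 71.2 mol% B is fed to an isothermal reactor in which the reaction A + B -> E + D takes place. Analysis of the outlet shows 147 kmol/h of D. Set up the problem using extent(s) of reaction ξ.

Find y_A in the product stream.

For D: n = n₀ + 1ξ → 147 = 0 + 1ξ, giving ξ = 147 kmol/h.
Outlet amounts (n = n₀ + ν ξ):
  A: 226.4 − 1(147) = 79.37
  B: 559.6 − 1(147) = 412.6
  E: 0 + 1(147) = 147
  D: 0 + 1(147) = 147
Total out = 786 kmol/h; y_A = 79.37 / 786 = 0.101.

0.101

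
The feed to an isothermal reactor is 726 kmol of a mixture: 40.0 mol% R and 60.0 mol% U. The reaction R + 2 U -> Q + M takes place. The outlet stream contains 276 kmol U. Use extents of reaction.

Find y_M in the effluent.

0.123

For U: n = n₀ − 2ξ → 276 = 435.6 − 2ξ, giving ξ = 79.8 kmol.
Outlet amounts (n = n₀ + ν ξ):
  R: 290.4 − 1(79.8) = 210.6
  U: 435.6 − 2(79.8) = 276
  Q: 0 + 1(79.8) = 79.8
  M: 0 + 1(79.8) = 79.8
Total out = 646.2 kmol; y_M = 79.8 / 646.2 = 0.1235.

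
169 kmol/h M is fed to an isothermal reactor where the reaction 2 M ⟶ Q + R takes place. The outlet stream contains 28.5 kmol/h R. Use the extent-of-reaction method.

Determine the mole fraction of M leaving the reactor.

0.663

For R: n = n₀ + 1ξ → 28.5 = 0 + 1ξ, giving ξ = 28.5 kmol/h.
Outlet amounts (n = n₀ + ν ξ):
  M: 169 − 2(28.5) = 112
  Q: 0 + 1(28.5) = 28.5
  R: 0 + 1(28.5) = 28.5
Total out = 169 kmol/h; y_M = 112 / 169 = 0.6627.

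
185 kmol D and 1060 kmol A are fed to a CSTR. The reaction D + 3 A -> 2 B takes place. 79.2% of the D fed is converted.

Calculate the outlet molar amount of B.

293 kmol

D reacted = 0.792 × 185 = 146.5 kmol; ν_D = −1, so ξ = 146.5/1 = 146.5 kmol.
Outlet amounts (n = n₀ + ν ξ):
  D: 185 − 1(146.5) = 38.48
  A: 1060 − 3(146.5) = 620.4
  B: 0 + 2(146.5) = 293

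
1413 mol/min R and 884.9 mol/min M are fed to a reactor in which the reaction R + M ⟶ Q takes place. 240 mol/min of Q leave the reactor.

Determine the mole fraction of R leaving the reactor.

0.57

For Q: n = n₀ + 1ξ → 240 = 0 + 1ξ, giving ξ = 240 mol/min.
Outlet amounts (n = n₀ + ν ξ):
  R: 1413 − 1(240) = 1173
  M: 884.9 − 1(240) = 644.9
  Q: 0 + 1(240) = 240
Total out = 2058 mol/min; y_R = 1173 / 2058 = 0.57.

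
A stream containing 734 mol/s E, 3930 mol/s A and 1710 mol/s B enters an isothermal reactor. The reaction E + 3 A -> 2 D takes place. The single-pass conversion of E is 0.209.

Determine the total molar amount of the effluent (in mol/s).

6070 mol/s

E reacted = 0.209 × 734 = 153.4 mol/s; ν_E = −1, so ξ = 153.4/1 = 153.4 mol/s.
Outlet amounts (n = n₀ + ν ξ):
  E: 734 − 1(153.4) = 580.6
  A: 3930 − 3(153.4) = 3470
  D: 0 + 2(153.4) = 306.8
  B: 1710 (inert)
Total out = 580.6 + 3470 + 306.8 + 1710 = 6067 mol/s.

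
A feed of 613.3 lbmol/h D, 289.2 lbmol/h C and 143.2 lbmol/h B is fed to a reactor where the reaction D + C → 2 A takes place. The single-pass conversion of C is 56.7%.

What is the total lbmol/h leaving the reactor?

C reacted = 0.567 × 289.2 = 164 lbmol/h; ν_C = −1, so ξ = 164/1 = 164 lbmol/h.
Outlet amounts (n = n₀ + ν ξ):
  D: 613.3 − 1(164) = 449.3
  C: 289.2 − 1(164) = 125.2
  A: 0 + 2(164) = 328
  B: 143.2 (inert)
Total out = 449.3 + 125.2 + 328 + 143.2 = 1046 lbmol/h.

1050 lbmol/h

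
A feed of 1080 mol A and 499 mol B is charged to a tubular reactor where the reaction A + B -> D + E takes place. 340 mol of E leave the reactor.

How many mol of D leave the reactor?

340 mol

For E: n = n₀ + 1ξ → 340 = 0 + 1ξ, giving ξ = 340 mol.
Outlet amounts (n = n₀ + ν ξ):
  A: 1080 − 1(340) = 740
  B: 499 − 1(340) = 159
  D: 0 + 1(340) = 340
  E: 0 + 1(340) = 340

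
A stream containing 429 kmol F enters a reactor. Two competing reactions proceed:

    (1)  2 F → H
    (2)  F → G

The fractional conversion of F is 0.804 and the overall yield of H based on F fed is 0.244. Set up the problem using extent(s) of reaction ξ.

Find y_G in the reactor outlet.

0.418

Yield of H: 1ξ₁ / 429 = 0.244 → ξ₁ = 104.7 kmol.
Conversion of F: 2ξ₁ + 1ξ₂ = 0.804 × 429 = 344.9 → ξ₂ = 135.6 kmol.
Outlet amounts (n = n₀ + Σ ν·ξ):
  F: 429 − 2(104.7) − 1(135.6) = 84.08
  H: 0 + 1(104.7) = 104.7
  G: 0 + 1(135.6) = 135.6
Total out = 324.3 kmol; y_G = 135.6 / 324.3 = 0.418.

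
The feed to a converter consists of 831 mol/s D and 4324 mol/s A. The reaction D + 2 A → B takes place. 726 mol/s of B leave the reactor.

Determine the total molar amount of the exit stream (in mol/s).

For B: n = n₀ + 1ξ → 726 = 0 + 1ξ, giving ξ = 726 mol/s.
Outlet amounts (n = n₀ + ν ξ):
  D: 831 − 1(726) = 105
  A: 4324 − 2(726) = 2872
  B: 0 + 1(726) = 726
Total out = 105 + 2872 + 726 = 3703 mol/s.

3700 mol/s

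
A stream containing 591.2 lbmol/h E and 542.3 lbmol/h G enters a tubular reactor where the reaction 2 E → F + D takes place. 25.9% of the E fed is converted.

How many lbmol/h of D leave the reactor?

E reacted = 0.259 × 591.2 = 153.1 lbmol/h; ν_E = −2, so ξ = 153.1/2 = 76.56 lbmol/h.
Outlet amounts (n = n₀ + ν ξ):
  E: 591.2 − 2(76.56) = 438.1
  F: 0 + 1(76.56) = 76.56
  D: 0 + 1(76.56) = 76.56
  G: 542.3 (inert)

76.6 lbmol/h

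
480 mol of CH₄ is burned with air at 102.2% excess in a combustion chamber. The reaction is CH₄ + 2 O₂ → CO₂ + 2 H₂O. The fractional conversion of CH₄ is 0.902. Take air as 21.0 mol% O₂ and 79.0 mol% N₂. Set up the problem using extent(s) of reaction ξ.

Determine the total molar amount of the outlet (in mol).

9720 mol

Stoichiometric O₂ = 2 × 480 = 960 mol; O₂ fed = 960 × 2.022 = 1941 mol.
N₂ fed = 1941 × 79/21 = 7302 mol.
Fuel reacted = 0.902 × 480 → ξ = 433 mol.
Outlet (n = n₀ + ν ξ):
  CH₄: 480 − 1(433) = 47.04
  O₂: 1941 − 2(433) = 1075
  N₂: 7302 (inert)
  CO₂: 0 + 1(433) = 433
  H₂O: 0 + 2(433) = 865.9
Total out = 47.04 + 1075 + 7302 + 433 + 865.9 = 9723 mol.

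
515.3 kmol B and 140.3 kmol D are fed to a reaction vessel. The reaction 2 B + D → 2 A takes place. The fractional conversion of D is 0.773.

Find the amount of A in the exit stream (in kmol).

D reacted = 0.773 × 140.3 = 108.5 kmol; ν_D = −1, so ξ = 108.5/1 = 108.5 kmol.
Outlet amounts (n = n₀ + ν ξ):
  B: 515.3 − 2(108.5) = 298.4
  D: 140.3 − 1(108.5) = 31.85
  A: 0 + 2(108.5) = 216.9

217 kmol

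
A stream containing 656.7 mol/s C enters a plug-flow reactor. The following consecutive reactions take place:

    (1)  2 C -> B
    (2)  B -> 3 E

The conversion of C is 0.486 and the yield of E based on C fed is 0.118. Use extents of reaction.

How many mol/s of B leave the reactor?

134 mol/s

Conversion of C: C consumed = 2ξ₁ = 0.486 × 656.7 → ξ₁ = 159.6 mol/s.
Yield of E: 3ξ₂ / 656.7 = 0.118 → ξ₂ = 25.83 mol/s.
Outlet amounts (n = n₀ + Σ ν·ξ):
  C: 656.7 − 2(159.6) = 337.5
  B: 0 + 1(159.6) − 1(25.83) = 133.7
  E: 0 + 3(25.83) = 77.49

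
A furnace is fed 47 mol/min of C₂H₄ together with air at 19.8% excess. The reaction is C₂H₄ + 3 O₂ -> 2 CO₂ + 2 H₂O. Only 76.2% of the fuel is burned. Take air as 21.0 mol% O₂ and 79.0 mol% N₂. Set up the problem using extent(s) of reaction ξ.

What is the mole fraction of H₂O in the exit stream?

Stoichiometric O₂ = 3 × 47 = 141 mol/min; O₂ fed = 141 × 1.198 = 168.9 mol/min.
N₂ fed = 168.9 × 79/21 = 635.5 mol/min.
Fuel reacted = 0.762 × 47 → ξ = 35.81 mol/min.
Outlet (n = n₀ + ν ξ):
  C₂H₄: 47 − 1(35.81) = 11.19
  O₂: 168.9 − 3(35.81) = 61.48
  N₂: 635.5 (inert)
  CO₂: 0 + 2(35.81) = 71.63
  H₂O: 0 + 2(35.81) = 71.63
Total out = 851.4 mol/min; y_H₂O = 71.63 / 851.4 = 0.08413.

0.0841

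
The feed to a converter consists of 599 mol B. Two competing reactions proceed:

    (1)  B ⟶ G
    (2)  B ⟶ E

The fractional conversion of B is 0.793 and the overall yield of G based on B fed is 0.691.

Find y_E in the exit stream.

Yield of G: 1ξ₁ / 599 = 0.691 → ξ₁ = 413.9 mol.
Conversion of B: 1ξ₁ + 1ξ₂ = 0.793 × 599 = 475 → ξ₂ = 61.1 mol.
Outlet amounts (n = n₀ + Σ ν·ξ):
  B: 599 − 1(413.9) − 1(61.1) = 124
  G: 0 + 1(413.9) = 413.9
  E: 0 + 1(61.1) = 61.1
Total out = 599 mol; y_E = 61.1 / 599 = 0.102.

0.102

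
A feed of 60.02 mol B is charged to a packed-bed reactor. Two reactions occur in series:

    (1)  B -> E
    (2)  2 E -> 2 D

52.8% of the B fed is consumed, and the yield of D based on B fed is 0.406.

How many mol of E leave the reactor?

Conversion of B: B consumed = 1ξ₁ = 0.528 × 60.02 → ξ₁ = 31.69 mol.
Yield of D: 2ξ₂ / 60.02 = 0.406 → ξ₂ = 12.18 mol.
Outlet amounts (n = n₀ + Σ ν·ξ):
  B: 60.02 − 1(31.69) = 28.33
  E: 0 + 1(31.69) − 2(12.18) = 7.322
  D: 0 + 2(12.18) = 24.37

7.32 mol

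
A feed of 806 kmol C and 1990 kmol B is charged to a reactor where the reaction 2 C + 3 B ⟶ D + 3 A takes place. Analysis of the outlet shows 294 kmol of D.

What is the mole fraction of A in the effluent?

0.353

For D: n = n₀ + 1ξ → 294 = 0 + 1ξ, giving ξ = 294 kmol.
Outlet amounts (n = n₀ + ν ξ):
  C: 806 − 2(294) = 218
  B: 1990 − 3(294) = 1108
  D: 0 + 1(294) = 294
  A: 0 + 3(294) = 882
Total out = 2502 kmol; y_A = 882 / 2502 = 0.3525.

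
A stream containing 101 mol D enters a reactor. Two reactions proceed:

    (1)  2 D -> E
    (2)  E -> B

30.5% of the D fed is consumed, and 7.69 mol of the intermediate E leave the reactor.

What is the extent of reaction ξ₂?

ξ₂ = 7.71 mol

Conversion of D: D consumed = 2ξ₁ = 0.305 × 101 → ξ₁ = 15.4 mol.
E balance: n_E = 0 + 1ξ₁ − 1ξ₂ = 7.69 → ξ₂ = (1·15.4 − 7.69)/1 = 7.712 mol.
Outlet amounts (n = n₀ + Σ ν·ξ):
  D: 101 − 2(15.4) = 70.19
  E: 0 + 1(15.4) − 1(7.712) = 7.69
  B: 0 + 1(7.712) = 7.712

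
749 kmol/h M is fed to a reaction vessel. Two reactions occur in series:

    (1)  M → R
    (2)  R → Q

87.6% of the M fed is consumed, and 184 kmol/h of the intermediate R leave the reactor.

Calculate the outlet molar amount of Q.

472 kmol/h

Conversion of M: M consumed = 1ξ₁ = 0.876 × 749 → ξ₁ = 656.1 kmol/h.
R balance: n_R = 0 + 1ξ₁ − 1ξ₂ = 184 → ξ₂ = (1·656.1 − 184)/1 = 472.1 kmol/h.
Outlet amounts (n = n₀ + Σ ν·ξ):
  M: 749 − 1(656.1) = 92.88
  R: 0 + 1(656.1) − 1(472.1) = 184
  Q: 0 + 1(472.1) = 472.1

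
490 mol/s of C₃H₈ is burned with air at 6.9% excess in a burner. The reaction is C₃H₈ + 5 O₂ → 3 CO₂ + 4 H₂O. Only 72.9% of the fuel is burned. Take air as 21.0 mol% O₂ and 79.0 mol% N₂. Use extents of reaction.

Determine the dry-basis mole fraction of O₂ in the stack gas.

0.0701

Stoichiometric O₂ = 5 × 490 = 2450 mol/s; O₂ fed = 2450 × 1.069 = 2619 mol/s.
N₂ fed = 2619 × 79/21 = 9853 mol/s.
Fuel reacted = 0.729 × 490 → ξ = 357.2 mol/s.
Outlet (n = n₀ + ν ξ):
  C₃H₈: 490 − 1(357.2) = 132.8
  O₂: 2619 − 5(357.2) = 833
  N₂: 9853 (inert)
  CO₂: 0 + 3(357.2) = 1072
  H₂O: 0 + 4(357.2) = 1429
Dry total = 11890 mol/s; y_O₂ (dry) = 833 / 11890 = 0.07006.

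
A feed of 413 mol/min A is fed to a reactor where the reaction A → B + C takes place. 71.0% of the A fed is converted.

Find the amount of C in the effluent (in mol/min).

A reacted = 0.71 × 413 = 293.2 mol/min; ν_A = −1, so ξ = 293.2/1 = 293.2 mol/min.
Outlet amounts (n = n₀ + ν ξ):
  A: 413 − 1(293.2) = 119.8
  B: 0 + 1(293.2) = 293.2
  C: 0 + 1(293.2) = 293.2

293 mol/min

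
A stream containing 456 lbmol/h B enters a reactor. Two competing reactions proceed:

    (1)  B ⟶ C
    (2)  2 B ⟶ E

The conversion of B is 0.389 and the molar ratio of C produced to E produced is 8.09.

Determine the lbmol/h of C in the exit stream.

142 lbmol/h

Conversion of B: B consumed = 0.389 × 456 = 177.4 lbmol/h = 1ξ₁ + 2ξ₂.
Selectivity: 1ξ₁ / (1ξ₂) = 8.09 → ξ₁ = 8.09 ξ₂.
Substitute: (1·8.09 + 2) ξ₂ = 177.4 → ξ₂ = 17.58 lbmol/h, ξ₁ = 142.2 lbmol/h.
Outlet amounts (n = n₀ + Σ ν·ξ):
  B: 456 − 1(142.2) − 2(17.58) = 278.6
  C: 0 + 1(142.2) = 142.2
  E: 0 + 1(17.58) = 17.58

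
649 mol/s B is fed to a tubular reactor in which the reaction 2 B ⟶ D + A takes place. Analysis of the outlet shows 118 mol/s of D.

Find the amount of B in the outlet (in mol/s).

For D: n = n₀ + 1ξ → 118 = 0 + 1ξ, giving ξ = 118 mol/s.
Outlet amounts (n = n₀ + ν ξ):
  B: 649 − 2(118) = 413
  D: 0 + 1(118) = 118
  A: 0 + 1(118) = 118

413 mol/s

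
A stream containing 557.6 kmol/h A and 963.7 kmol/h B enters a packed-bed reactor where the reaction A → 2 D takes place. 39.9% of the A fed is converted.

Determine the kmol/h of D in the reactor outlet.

445 kmol/h

A reacted = 0.399 × 557.6 = 222.5 kmol/h; ν_A = −1, so ξ = 222.5/1 = 222.5 kmol/h.
Outlet amounts (n = n₀ + ν ξ):
  A: 557.6 − 1(222.5) = 335.1
  D: 0 + 2(222.5) = 445
  B: 963.7 (inert)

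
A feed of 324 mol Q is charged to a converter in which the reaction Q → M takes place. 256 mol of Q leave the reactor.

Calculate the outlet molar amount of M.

68 mol

For Q: n = n₀ − 1ξ → 256 = 324 − 1ξ, giving ξ = 68 mol.
Outlet amounts (n = n₀ + ν ξ):
  Q: 324 − 1(68) = 256
  M: 0 + 1(68) = 68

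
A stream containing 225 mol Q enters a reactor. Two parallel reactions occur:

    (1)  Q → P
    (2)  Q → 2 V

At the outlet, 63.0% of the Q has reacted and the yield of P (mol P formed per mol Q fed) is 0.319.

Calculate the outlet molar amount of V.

140 mol

Yield of P: 1ξ₁ / 225 = 0.319 → ξ₁ = 71.78 mol.
Conversion of Q: 1ξ₁ + 1ξ₂ = 0.63 × 225 = 141.8 → ξ₂ = 69.97 mol.
Outlet amounts (n = n₀ + Σ ν·ξ):
  Q: 225 − 1(71.78) − 1(69.97) = 83.25
  P: 0 + 1(71.78) = 71.78
  V: 0 + 2(69.97) = 139.9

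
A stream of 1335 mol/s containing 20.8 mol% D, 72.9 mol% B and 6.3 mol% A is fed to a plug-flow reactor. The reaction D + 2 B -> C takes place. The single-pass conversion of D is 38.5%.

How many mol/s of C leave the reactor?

D reacted = 0.385 × 277.7 = 106.9 mol/s; ν_D = −1, so ξ = 106.9/1 = 106.9 mol/s.
Outlet amounts (n = n₀ + ν ξ):
  D: 277.7 − 1(106.9) = 170.8
  B: 973.2 − 2(106.9) = 759.4
  C: 0 + 1(106.9) = 106.9
  A: 84.11 (inert)

107 mol/s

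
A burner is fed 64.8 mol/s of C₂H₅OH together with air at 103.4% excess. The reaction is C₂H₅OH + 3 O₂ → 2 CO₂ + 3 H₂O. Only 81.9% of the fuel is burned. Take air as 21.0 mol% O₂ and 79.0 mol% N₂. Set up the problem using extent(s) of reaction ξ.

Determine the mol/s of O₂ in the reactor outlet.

Stoichiometric O₂ = 3 × 64.8 = 194.4 mol/s; O₂ fed = 194.4 × 2.034 = 395.4 mol/s.
N₂ fed = 395.4 × 79/21 = 1487 mol/s.
Fuel reacted = 0.819 × 64.8 → ξ = 53.07 mol/s.
Outlet (n = n₀ + ν ξ):
  C₂H₅OH: 64.8 − 1(53.07) = 11.73
  O₂: 395.4 − 3(53.07) = 236.2
  N₂: 1487 (inert)
  CO₂: 0 + 2(53.07) = 106.1
  H₂O: 0 + 3(53.07) = 159.2

236 mol/s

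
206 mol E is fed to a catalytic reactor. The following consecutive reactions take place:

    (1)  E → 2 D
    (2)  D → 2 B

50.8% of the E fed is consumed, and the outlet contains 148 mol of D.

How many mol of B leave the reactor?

Conversion of E: E consumed = 1ξ₁ = 0.508 × 206 → ξ₁ = 104.6 mol.
D balance: n_D = 0 + 2ξ₁ − 1ξ₂ = 148 → ξ₂ = (2·104.6 − 148)/1 = 61.3 mol.
Outlet amounts (n = n₀ + Σ ν·ξ):
  E: 206 − 1(104.6) = 101.4
  D: 0 + 2(104.6) − 1(61.3) = 148
  B: 0 + 2(61.3) = 122.6

123 mol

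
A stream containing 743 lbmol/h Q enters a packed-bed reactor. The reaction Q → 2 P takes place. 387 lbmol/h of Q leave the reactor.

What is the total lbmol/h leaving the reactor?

For Q: n = n₀ − 1ξ → 387 = 743 − 1ξ, giving ξ = 356 lbmol/h.
Outlet amounts (n = n₀ + ν ξ):
  Q: 743 − 1(356) = 387
  P: 0 + 2(356) = 712
Total out = 387 + 712 = 1099 lbmol/h.

1100 lbmol/h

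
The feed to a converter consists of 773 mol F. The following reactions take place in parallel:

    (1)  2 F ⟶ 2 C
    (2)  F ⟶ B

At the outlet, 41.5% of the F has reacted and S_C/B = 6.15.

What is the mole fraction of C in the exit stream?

0.357

Conversion of F: F consumed = 0.415 × 773 = 320.8 mol = 2ξ₁ + 1ξ₂.
Selectivity: 2ξ₁ / (1ξ₂) = 6.15 → ξ₁ = 3.075 ξ₂.
Substitute: (2·3.075 + 1) ξ₂ = 320.8 → ξ₂ = 44.87 mol, ξ₁ = 138 mol.
Outlet amounts (n = n₀ + Σ ν·ξ):
  F: 773 − 2(138) − 1(44.87) = 452.2
  C: 0 + 2(138) = 275.9
  B: 0 + 1(44.87) = 44.87
Total out = 773 mol; y_C = 275.9 / 773 = 0.357.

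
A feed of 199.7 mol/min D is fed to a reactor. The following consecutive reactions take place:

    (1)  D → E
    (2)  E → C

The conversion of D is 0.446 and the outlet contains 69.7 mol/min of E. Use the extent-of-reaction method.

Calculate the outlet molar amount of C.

Conversion of D: D consumed = 1ξ₁ = 0.446 × 199.7 → ξ₁ = 89.07 mol/min.
E balance: n_E = 0 + 1ξ₁ − 1ξ₂ = 69.7 → ξ₂ = (1·89.07 − 69.7)/1 = 19.37 mol/min.
Outlet amounts (n = n₀ + Σ ν·ξ):
  D: 199.7 − 1(89.07) = 110.6
  E: 0 + 1(89.07) − 1(19.37) = 69.7
  C: 0 + 1(19.37) = 19.37

19.4 mol/min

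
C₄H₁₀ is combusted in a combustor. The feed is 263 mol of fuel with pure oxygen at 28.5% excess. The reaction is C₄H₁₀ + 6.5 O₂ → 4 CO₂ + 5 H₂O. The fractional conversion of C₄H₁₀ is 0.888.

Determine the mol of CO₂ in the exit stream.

Stoichiometric O₂ = 6.5 × 263 = 1710 mol; O₂ fed = 1710 × 1.285 = 2197 mol.
Fuel reacted = 0.888 × 263 → ξ = 233.5 mol.
Outlet (n = n₀ + ν ξ):
  C₄H₁₀: 263 − 1(233.5) = 29.46
  O₂: 2197 − 6.5(233.5) = 678.7
  CO₂: 0 + 4(233.5) = 934.2
  H₂O: 0 + 5(233.5) = 1168

934 mol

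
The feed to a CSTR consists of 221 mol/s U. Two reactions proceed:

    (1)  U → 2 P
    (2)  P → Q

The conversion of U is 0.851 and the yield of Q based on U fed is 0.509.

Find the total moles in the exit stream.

Conversion of U: U consumed = 1ξ₁ = 0.851 × 221 → ξ₁ = 188.1 mol/s.
Yield of Q: 1ξ₂ / 221 = 0.509 → ξ₂ = 112.5 mol/s.
Outlet amounts (n = n₀ + Σ ν·ξ):
  U: 221 − 1(188.1) = 32.93
  P: 0 + 2(188.1) − 1(112.5) = 263.7
  Q: 0 + 1(112.5) = 112.5
Total out = 32.93 + 263.7 + 112.5 = 409.1 mol/s.

409 mol/s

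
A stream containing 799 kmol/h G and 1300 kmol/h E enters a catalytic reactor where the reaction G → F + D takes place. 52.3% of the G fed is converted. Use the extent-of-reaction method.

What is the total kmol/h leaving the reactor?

G reacted = 0.523 × 799 = 417.9 kmol/h; ν_G = −1, so ξ = 417.9/1 = 417.9 kmol/h.
Outlet amounts (n = n₀ + ν ξ):
  G: 799 − 1(417.9) = 381.1
  F: 0 + 1(417.9) = 417.9
  D: 0 + 1(417.9) = 417.9
  E: 1300 (inert)
Total out = 381.1 + 417.9 + 417.9 + 1300 = 2517 kmol/h.

2520 kmol/h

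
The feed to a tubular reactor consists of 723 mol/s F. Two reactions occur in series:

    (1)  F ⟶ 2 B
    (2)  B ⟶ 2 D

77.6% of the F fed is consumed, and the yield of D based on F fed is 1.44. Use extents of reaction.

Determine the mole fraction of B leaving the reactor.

0.333

Conversion of F: F consumed = 1ξ₁ = 0.776 × 723 → ξ₁ = 561 mol/s.
Yield of D: 2ξ₂ / 723 = 1.44 → ξ₂ = 520.6 mol/s.
Outlet amounts (n = n₀ + Σ ν·ξ):
  F: 723 − 1(561) = 162
  B: 0 + 2(561) − 1(520.6) = 601.5
  D: 0 + 2(520.6) = 1041
Total out = 1805 mol/s; y_B = 601.5 / 1805 = 0.3333.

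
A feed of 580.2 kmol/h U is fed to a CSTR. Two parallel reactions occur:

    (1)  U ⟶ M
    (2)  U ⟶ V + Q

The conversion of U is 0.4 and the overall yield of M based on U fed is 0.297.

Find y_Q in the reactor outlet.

0.0934

Yield of M: 1ξ₁ / 580.2 = 0.297 → ξ₁ = 172.3 kmol/h.
Conversion of U: 1ξ₁ + 1ξ₂ = 0.4 × 580.2 = 232.1 → ξ₂ = 59.76 kmol/h.
Outlet amounts (n = n₀ + Σ ν·ξ):
  U: 580.2 − 1(172.3) − 1(59.76) = 348.1
  M: 0 + 1(172.3) = 172.3
  V: 0 + 1(59.76) = 59.76
  Q: 0 + 1(59.76) = 59.76
Total out = 640 kmol/h; y_Q = 59.76 / 640 = 0.09338.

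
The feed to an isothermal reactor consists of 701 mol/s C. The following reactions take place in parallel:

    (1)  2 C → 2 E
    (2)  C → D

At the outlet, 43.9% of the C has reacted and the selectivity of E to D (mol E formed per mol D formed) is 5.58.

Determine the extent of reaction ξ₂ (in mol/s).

ξ₂ = 46.8 mol/s

Conversion of C: C consumed = 0.439 × 701 = 307.7 mol/s = 2ξ₁ + 1ξ₂.
Selectivity: 2ξ₁ / (1ξ₂) = 5.58 → ξ₁ = 2.79 ξ₂.
Substitute: (2·2.79 + 1) ξ₂ = 307.7 → ξ₂ = 46.77 mol/s, ξ₁ = 130.5 mol/s.
Outlet amounts (n = n₀ + Σ ν·ξ):
  C: 701 − 2(130.5) − 1(46.77) = 393.3
  E: 0 + 2(130.5) = 261
  D: 0 + 1(46.77) = 46.77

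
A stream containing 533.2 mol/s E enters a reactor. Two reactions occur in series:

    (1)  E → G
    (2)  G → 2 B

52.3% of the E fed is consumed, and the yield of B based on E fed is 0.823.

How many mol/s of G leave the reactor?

59.5 mol/s

Conversion of E: E consumed = 1ξ₁ = 0.523 × 533.2 → ξ₁ = 278.9 mol/s.
Yield of B: 2ξ₂ / 533.2 = 0.823 → ξ₂ = 219.4 mol/s.
Outlet amounts (n = n₀ + Σ ν·ξ):
  E: 533.2 − 1(278.9) = 254.3
  G: 0 + 1(278.9) − 1(219.4) = 59.45
  B: 0 + 2(219.4) = 438.8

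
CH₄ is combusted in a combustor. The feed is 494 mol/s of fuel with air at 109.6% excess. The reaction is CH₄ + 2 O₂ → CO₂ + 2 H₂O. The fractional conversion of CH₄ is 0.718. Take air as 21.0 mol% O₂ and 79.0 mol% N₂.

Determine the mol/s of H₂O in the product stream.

709 mol/s

Stoichiometric O₂ = 2 × 494 = 988 mol/s; O₂ fed = 988 × 2.096 = 2071 mol/s.
N₂ fed = 2071 × 79/21 = 7790 mol/s.
Fuel reacted = 0.718 × 494 → ξ = 354.7 mol/s.
Outlet (n = n₀ + ν ξ):
  CH₄: 494 − 1(354.7) = 139.3
  O₂: 2071 − 2(354.7) = 1361
  N₂: 7790 (inert)
  CO₂: 0 + 1(354.7) = 354.7
  H₂O: 0 + 2(354.7) = 709.4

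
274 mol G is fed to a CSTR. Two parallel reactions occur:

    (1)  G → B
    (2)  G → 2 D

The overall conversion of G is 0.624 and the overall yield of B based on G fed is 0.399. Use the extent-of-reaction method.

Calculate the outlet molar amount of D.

Yield of B: 1ξ₁ / 274 = 0.399 → ξ₁ = 109.3 mol.
Conversion of G: 1ξ₁ + 1ξ₂ = 0.624 × 274 = 171 → ξ₂ = 61.65 mol.
Outlet amounts (n = n₀ + Σ ν·ξ):
  G: 274 − 1(109.3) − 1(61.65) = 103
  B: 0 + 1(109.3) = 109.3
  D: 0 + 2(61.65) = 123.3

123 mol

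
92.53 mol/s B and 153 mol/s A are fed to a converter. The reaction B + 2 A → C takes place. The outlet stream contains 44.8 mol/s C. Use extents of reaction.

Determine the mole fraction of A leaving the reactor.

For C: n = n₀ + 1ξ → 44.8 = 0 + 1ξ, giving ξ = 44.8 mol/s.
Outlet amounts (n = n₀ + ν ξ):
  B: 92.53 − 1(44.8) = 47.73
  A: 153 − 2(44.8) = 63.4
  C: 0 + 1(44.8) = 44.8
Total out = 155.9 mol/s; y_A = 63.4 / 155.9 = 0.4066.

0.407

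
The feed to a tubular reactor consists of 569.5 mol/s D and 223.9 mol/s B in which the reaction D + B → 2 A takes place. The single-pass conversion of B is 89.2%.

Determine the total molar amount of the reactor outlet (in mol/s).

793 mol/s

B reacted = 0.892 × 223.9 = 199.7 mol/s; ν_B = −1, so ξ = 199.7/1 = 199.7 mol/s.
Outlet amounts (n = n₀ + ν ξ):
  D: 569.5 − 1(199.7) = 369.8
  B: 223.9 − 1(199.7) = 24.18
  A: 0 + 2(199.7) = 399.4
Total out = 369.8 + 24.18 + 399.4 = 793.4 mol/s.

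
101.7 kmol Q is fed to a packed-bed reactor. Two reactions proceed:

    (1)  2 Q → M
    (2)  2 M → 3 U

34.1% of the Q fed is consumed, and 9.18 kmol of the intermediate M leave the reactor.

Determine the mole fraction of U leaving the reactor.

0.138

Conversion of Q: Q consumed = 2ξ₁ = 0.341 × 101.7 → ξ₁ = 17.34 kmol.
M balance: n_M = 0 + 1ξ₁ − 2ξ₂ = 9.18 → ξ₂ = (1·17.34 − 9.18)/2 = 4.08 kmol.
Outlet amounts (n = n₀ + Σ ν·ξ):
  Q: 101.7 − 2(17.34) = 67.02
  M: 0 + 1(17.34) − 2(4.08) = 9.18
  U: 0 + 3(4.08) = 12.24
Total out = 88.44 kmol; y_U = 12.24 / 88.44 = 0.1384.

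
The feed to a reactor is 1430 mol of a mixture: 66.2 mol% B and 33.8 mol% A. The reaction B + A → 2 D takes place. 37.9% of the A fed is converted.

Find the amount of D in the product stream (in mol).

A reacted = 0.379 × 483.3 = 183.2 mol; ν_A = −1, so ξ = 183.2/1 = 183.2 mol.
Outlet amounts (n = n₀ + ν ξ):
  B: 946.7 − 1(183.2) = 763.5
  A: 483.3 − 1(183.2) = 300.2
  D: 0 + 2(183.2) = 366.4

366 mol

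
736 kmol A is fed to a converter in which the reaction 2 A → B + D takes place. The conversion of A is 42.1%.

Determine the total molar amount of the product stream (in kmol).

A reacted = 0.421 × 736 = 309.9 kmol; ν_A = −2, so ξ = 309.9/2 = 154.9 kmol.
Outlet amounts (n = n₀ + ν ξ):
  A: 736 − 2(154.9) = 426.1
  B: 0 + 1(154.9) = 154.9
  D: 0 + 1(154.9) = 154.9
Total out = 426.1 + 154.9 + 154.9 = 736 kmol.

736 kmol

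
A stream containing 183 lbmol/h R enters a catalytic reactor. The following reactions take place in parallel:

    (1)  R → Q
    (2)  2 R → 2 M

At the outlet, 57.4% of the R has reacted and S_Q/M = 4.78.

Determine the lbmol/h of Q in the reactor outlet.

Conversion of R: R consumed = 0.574 × 183 = 105 lbmol/h = 1ξ₁ + 2ξ₂.
Selectivity: 1ξ₁ / (2ξ₂) = 4.78 → ξ₁ = 9.56 ξ₂.
Substitute: (1·9.56 + 2) ξ₂ = 105 → ξ₂ = 9.087 lbmol/h, ξ₁ = 86.87 lbmol/h.
Outlet amounts (n = n₀ + Σ ν·ξ):
  R: 183 − 1(86.87) − 2(9.087) = 77.96
  Q: 0 + 1(86.87) = 86.87
  M: 0 + 2(9.087) = 18.17

86.9 lbmol/h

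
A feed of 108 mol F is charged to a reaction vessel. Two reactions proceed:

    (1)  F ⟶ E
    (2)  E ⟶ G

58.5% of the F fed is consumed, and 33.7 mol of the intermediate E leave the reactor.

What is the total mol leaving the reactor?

108 mol

Conversion of F: F consumed = 1ξ₁ = 0.585 × 108 → ξ₁ = 63.18 mol.
E balance: n_E = 0 + 1ξ₁ − 1ξ₂ = 33.7 → ξ₂ = (1·63.18 − 33.7)/1 = 29.48 mol.
Outlet amounts (n = n₀ + Σ ν·ξ):
  F: 108 − 1(63.18) = 44.82
  E: 0 + 1(63.18) − 1(29.48) = 33.7
  G: 0 + 1(29.48) = 29.48
Total out = 44.82 + 33.7 + 29.48 = 108 mol.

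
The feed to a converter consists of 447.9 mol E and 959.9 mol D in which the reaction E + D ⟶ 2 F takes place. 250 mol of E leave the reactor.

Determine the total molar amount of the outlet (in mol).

For E: n = n₀ − 1ξ → 250 = 447.9 − 1ξ, giving ξ = 197.9 mol.
Outlet amounts (n = n₀ + ν ξ):
  E: 447.9 − 1(197.9) = 250
  D: 959.9 − 1(197.9) = 762
  F: 0 + 2(197.9) = 395.8
Total out = 250 + 762 + 395.8 = 1408 mol.

1410 mol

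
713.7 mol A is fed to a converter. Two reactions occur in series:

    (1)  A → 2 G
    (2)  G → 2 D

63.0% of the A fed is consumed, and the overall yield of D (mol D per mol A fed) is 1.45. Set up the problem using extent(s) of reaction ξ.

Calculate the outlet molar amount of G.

Conversion of A: A consumed = 1ξ₁ = 0.63 × 713.7 → ξ₁ = 449.6 mol.
Yield of D: 2ξ₂ / 713.7 = 1.45 → ξ₂ = 517.4 mol.
Outlet amounts (n = n₀ + Σ ν·ξ):
  A: 713.7 − 1(449.6) = 264.1
  G: 0 + 2(449.6) − 1(517.4) = 381.8
  D: 0 + 2(517.4) = 1035

382 mol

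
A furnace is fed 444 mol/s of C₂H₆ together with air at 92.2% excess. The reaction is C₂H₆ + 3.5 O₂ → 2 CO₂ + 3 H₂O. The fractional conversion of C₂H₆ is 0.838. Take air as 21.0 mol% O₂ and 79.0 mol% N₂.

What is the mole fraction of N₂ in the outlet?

0.756

Stoichiometric O₂ = 3.5 × 444 = 1554 mol/s; O₂ fed = 1554 × 1.922 = 2987 mol/s.
N₂ fed = 2987 × 79/21 = 11240 mol/s.
Fuel reacted = 0.838 × 444 → ξ = 372.1 mol/s.
Outlet (n = n₀ + ν ξ):
  C₂H₆: 444 − 1(372.1) = 71.93
  O₂: 2987 − 3.5(372.1) = 1685
  N₂: 11240 (inert)
  CO₂: 0 + 2(372.1) = 744.1
  H₂O: 0 + 3(372.1) = 1116
Total out = 14850 mol/s; y_N₂ = 11240 / 14850 = 0.7565.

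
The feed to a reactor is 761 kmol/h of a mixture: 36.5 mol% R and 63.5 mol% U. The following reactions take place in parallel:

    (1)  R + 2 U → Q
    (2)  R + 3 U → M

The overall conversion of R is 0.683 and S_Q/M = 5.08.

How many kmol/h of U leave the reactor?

Conversion of R: R consumed = 0.683 × 277.8 = 189.7 kmol/h = 1ξ₁ + 1ξ₂.
Selectivity: 1ξ₁ / (1ξ₂) = 5.08 → ξ₁ = 5.08 ξ₂.
Substitute: (1·5.08 + 1) ξ₂ = 189.7 → ξ₂ = 31.2 kmol/h, ξ₁ = 158.5 kmol/h.
Outlet amounts (n = n₀ + Σ ν·ξ):
  R: 277.8 − 1(158.5) − 1(31.2) = 88.05
  U: 483.2 − 2(158.5) − 3(31.2) = 72.61
  Q: 0 + 1(158.5) = 158.5
  M: 0 + 1(31.2) = 31.2

72.6 kmol/h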